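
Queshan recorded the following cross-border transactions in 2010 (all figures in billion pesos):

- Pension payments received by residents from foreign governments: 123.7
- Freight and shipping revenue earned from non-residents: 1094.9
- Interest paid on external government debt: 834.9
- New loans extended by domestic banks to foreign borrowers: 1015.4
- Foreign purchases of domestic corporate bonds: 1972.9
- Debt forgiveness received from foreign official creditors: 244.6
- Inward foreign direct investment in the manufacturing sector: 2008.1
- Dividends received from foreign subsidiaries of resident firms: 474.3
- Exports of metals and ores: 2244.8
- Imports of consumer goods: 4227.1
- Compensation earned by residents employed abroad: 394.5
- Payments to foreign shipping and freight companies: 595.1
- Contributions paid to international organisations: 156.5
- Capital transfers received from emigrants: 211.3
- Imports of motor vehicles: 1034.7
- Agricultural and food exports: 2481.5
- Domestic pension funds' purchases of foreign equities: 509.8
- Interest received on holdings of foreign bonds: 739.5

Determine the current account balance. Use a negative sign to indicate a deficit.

704.9

Goods: 2481.5 + 2244.8 - 4227.1 - 1034.7 = -535.5
Services: 1094.9 - 595.1 = 499.8
Primary income: 474.3 + 394.5 - 834.9 + 739.5 = 773.4
Secondary income: 123.7 - 156.5 = -32.8
Current account = (-535.5) + 499.8 + 773.4 + (-32.8) = 704.9
(Excluded from the current account — financial account: new loans extended by domestic banks to foreign borrowers 1015.4, foreign purchases of domestic corporate bonds 1972.9, inward foreign direct investment in the manufacturing sector 2008.1, domestic pension funds' purchases of foreign equities 509.8; capital account: debt forgiveness received from foreign official creditors 244.6, capital transfers received from emigrants 211.3.)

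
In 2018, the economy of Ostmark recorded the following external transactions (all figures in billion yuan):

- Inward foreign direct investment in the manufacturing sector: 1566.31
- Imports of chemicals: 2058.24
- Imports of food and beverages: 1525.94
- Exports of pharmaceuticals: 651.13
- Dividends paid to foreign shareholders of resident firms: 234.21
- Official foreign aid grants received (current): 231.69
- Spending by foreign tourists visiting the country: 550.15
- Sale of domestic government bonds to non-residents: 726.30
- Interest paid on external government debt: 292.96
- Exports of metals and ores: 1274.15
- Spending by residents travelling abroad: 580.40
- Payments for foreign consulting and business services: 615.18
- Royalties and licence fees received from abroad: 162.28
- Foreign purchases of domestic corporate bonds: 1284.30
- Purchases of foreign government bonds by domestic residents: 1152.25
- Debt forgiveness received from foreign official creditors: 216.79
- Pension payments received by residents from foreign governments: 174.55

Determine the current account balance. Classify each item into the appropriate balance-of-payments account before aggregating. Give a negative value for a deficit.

Goods: 651.13 + 1274.15 - 2058.24 - 1525.94 = -1658.90
Services: -615.18 + 162.28 - 580.40 + 550.15 = -483.15
Primary income: -292.96 - 234.21 = -527.17
Secondary income: 231.69 + 174.55 = 406.24
Current account = (-1658.90) + (-483.15) + (-527.17) + 406.24 = -2262.98
(Excluded from the current account — financial account: inward foreign direct investment in the manufacturing sector 1566.31, sale of domestic government bonds to non-residents 726.30, foreign purchases of domestic corporate bonds 1284.30, purchases of foreign government bonds by domestic residents 1152.25; capital account: debt forgiveness received from foreign official creditors 216.79.)

-2262.98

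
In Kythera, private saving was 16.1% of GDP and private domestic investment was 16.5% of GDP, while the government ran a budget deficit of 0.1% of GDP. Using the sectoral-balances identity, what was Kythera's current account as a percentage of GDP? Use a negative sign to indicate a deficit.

By the sectoral-balances identity, CA = (S_private - I) + (T - G).
Private balance = 16.1 - 16.5 = -0.4
Government balance (T - G) = -0.1
CA = -0.4 + (-0.1) = -0.5

-0.5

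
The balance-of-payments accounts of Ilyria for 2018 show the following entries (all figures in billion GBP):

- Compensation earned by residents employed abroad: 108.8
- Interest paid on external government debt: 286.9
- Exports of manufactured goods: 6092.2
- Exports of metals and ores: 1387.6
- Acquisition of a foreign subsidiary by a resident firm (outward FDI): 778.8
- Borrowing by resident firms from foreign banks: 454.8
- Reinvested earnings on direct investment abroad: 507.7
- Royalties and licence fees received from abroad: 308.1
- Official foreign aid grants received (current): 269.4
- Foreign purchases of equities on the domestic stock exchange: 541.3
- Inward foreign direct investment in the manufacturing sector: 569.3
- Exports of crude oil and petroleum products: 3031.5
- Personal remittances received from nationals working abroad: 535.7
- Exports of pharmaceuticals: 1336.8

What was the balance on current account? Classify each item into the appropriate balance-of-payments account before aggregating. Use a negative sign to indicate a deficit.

Goods: 1336.8 + 6092.2 + 3031.5 + 1387.6 = 11848.1
Services: 308.1
Primary income: 507.7 - 286.9 + 108.8 = 329.6
Secondary income: 269.4 + 535.7 = 805.1
Current account = 11848.1 + 308.1 + 329.6 + 805.1 = 13290.9
(Excluded from the current account — financial account: acquisition of a foreign subsidiary by a resident firm (outward FDI) 778.8, borrowing by resident firms from foreign banks 454.8, foreign purchases of equities on the domestic stock exchange 541.3, inward foreign direct investment in the manufacturing sector 569.3.)

13290.9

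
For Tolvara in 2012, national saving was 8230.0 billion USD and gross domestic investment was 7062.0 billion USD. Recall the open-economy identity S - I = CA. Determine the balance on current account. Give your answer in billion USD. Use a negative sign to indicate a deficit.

1168.0

S - I = CA (net lending to the rest of the world).
CA = S - I = 8230.0 - 7062.0 = 1168.0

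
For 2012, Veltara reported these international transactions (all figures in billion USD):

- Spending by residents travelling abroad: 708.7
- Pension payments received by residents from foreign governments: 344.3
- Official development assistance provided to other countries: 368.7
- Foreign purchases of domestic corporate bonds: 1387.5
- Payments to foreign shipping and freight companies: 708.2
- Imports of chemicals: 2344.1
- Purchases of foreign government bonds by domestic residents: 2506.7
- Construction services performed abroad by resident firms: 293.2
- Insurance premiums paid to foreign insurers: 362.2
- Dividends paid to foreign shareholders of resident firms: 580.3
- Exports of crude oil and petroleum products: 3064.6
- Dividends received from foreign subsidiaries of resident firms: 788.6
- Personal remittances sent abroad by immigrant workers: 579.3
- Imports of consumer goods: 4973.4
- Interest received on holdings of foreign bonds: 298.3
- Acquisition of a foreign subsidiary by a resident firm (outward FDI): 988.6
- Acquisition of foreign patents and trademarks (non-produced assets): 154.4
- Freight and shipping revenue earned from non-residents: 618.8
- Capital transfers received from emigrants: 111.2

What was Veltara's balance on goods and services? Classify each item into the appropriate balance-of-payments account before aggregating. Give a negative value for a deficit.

-5120.0

Goods: 3064.6 - 2344.1 - 4973.4 = -4252.9
Services: 293.2 + 618.8 - 708.2 - 362.2 - 708.7 = -867.1
Trade balance = -4252.9 + (-867.1) = -5120.0
(Excluded from the trade balance — secondary income: pension payments received by residents from foreign governments 344.3, official development assistance provided to other countries 368.7, personal remittances sent abroad by immigrant workers 579.3; financial account: foreign purchases of domestic corporate bonds 1387.5, purchases of foreign government bonds by domestic residents 2506.7, acquisition of a foreign subsidiary by a resident firm (outward FDI) 988.6; primary income: dividends paid to foreign shareholders of resident firms 580.3, dividends received from foreign subsidiaries of resident firms 788.6, interest received on holdings of foreign bonds 298.3; capital account: acquisition of foreign patents and trademarks (non-produced assets) 154.4, capital transfers received from emigrants 111.2.)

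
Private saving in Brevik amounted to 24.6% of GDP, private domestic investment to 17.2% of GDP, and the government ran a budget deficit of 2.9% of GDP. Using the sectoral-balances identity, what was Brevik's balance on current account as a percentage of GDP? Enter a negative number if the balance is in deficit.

By the sectoral-balances identity, CA = (S_private - I) + (T - G).
Private balance = 24.6 - 17.2 = 7.4
Government balance (T - G) = -2.9
CA = 7.4 + (-2.9) = 4.5

4.5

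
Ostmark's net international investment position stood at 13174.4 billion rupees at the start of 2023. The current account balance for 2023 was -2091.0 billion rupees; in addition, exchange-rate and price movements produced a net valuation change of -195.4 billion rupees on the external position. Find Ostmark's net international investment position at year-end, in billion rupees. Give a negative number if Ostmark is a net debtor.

10888.0

Change in NIIP = current account + net valuation change = -2091.0 + (-195.4) = -2286.4
End-of-year NIIP = 13174.4 + (-2286.4) = 10888.0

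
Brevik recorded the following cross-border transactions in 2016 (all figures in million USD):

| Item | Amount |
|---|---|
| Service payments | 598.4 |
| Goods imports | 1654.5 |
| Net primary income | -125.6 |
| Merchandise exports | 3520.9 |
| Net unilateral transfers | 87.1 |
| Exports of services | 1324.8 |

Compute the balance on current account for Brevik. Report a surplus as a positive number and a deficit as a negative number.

Goods balance = 3520.9 - 1654.5 = 1866.4
Services balance = 1324.8 - 598.4 = 726.4
Trade balance (goods + services) = 1866.4 + 726.4 = 2592.8
Net primary income = -125.6
Net secondary income = 87.1
Current account = 2592.8 + (-125.6) + 87.1 = 2554.3

2554.3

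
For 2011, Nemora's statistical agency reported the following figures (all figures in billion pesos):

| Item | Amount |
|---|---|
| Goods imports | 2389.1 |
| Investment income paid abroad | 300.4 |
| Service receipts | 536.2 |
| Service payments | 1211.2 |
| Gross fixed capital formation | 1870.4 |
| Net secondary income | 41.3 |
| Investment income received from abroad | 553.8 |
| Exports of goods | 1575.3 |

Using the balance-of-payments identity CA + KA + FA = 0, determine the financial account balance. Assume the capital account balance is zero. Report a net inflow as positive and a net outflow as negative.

Goods balance = 1575.3 - 2389.1 = -813.8
Services balance = 536.2 - 1211.2 = -675.0
Trade balance (goods + services) = -813.8 + (-675.0) = -1488.8
Net primary income = 553.8 - 300.4 = 253.4
Net secondary income = 41.3
Current account = -1488.8 + 253.4 + 41.3 = -1194.1
Financial account = -(-1194.1) = 1194.1

1194.1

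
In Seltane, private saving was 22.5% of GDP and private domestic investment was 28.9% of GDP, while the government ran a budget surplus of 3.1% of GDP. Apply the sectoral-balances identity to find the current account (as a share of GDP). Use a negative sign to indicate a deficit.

-3.3

By the sectoral-balances identity, CA = (S_private - I) + (T - G).
Private balance = 22.5 - 28.9 = -6.4
Government balance (T - G) = 3.1
CA = -6.4 + 3.1 = -3.3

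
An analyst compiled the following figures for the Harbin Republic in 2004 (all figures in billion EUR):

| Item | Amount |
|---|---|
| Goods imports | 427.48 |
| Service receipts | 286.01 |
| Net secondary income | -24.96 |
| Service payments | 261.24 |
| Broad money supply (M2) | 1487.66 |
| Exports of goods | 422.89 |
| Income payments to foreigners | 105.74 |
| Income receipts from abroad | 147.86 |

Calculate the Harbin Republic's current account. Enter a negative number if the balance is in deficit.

Goods balance = 422.89 - 427.48 = -4.59
Services balance = 286.01 - 261.24 = 24.77
Trade balance (goods + services) = -4.59 + 24.77 = 20.18
Net primary income = 147.86 - 105.74 = 42.12
Net secondary income = -24.96
Current account = 20.18 + 42.12 + (-24.96) = 37.34

37.34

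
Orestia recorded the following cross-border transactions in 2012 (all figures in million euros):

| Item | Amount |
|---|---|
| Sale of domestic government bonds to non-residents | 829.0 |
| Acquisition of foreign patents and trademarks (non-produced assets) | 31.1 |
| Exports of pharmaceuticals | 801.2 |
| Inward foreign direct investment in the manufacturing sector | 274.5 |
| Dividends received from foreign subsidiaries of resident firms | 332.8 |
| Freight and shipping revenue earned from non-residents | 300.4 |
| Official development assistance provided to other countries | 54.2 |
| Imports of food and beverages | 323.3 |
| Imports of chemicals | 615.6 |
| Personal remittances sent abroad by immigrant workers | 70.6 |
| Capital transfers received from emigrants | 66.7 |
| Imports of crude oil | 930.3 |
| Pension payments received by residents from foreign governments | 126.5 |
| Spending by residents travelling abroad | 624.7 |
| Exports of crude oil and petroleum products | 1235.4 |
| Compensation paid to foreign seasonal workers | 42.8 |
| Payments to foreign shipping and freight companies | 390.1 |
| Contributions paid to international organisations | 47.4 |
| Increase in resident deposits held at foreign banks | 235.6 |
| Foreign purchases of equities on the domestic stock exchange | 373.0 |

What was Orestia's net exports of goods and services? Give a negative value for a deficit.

-547.0

Goods: -615.6 + 801.2 - 323.3 - 930.3 + 1235.4 = 167.4
Services: 300.4 - 624.7 - 390.1 = -714.4
Trade balance = 167.4 + (-714.4) = -547.0
(Excluded from the trade balance — financial account: sale of domestic government bonds to non-residents 829.0, inward foreign direct investment in the manufacturing sector 274.5, increase in resident deposits held at foreign banks 235.6, foreign purchases of equities on the domestic stock exchange 373.0; capital account: acquisition of foreign patents and trademarks (non-produced assets) 31.1, capital transfers received from emigrants 66.7; primary income: dividends received from foreign subsidiaries of resident firms 332.8, compensation paid to foreign seasonal workers 42.8; secondary income: official development assistance provided to other countries 54.2, personal remittances sent abroad by immigrant workers 70.6, pension payments received by residents from foreign governments 126.5, contributions paid to international organisations 47.4.)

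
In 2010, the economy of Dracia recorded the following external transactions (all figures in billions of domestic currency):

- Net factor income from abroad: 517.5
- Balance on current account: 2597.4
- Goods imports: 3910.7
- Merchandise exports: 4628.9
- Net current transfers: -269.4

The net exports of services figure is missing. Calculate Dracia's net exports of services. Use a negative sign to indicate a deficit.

1631.1

Current account = goods balance + services balance + net primary income + net secondary income
Sum of the known components = 966.3
Net exports of services = CA - (known components) = 2597.4 - 966.3 = 1631.1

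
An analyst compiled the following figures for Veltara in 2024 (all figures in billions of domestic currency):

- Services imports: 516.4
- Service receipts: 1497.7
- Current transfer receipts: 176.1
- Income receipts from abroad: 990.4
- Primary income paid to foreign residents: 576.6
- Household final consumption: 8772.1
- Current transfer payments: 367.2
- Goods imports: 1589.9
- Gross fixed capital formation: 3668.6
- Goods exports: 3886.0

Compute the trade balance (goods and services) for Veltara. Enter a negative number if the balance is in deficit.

3277.4

Goods balance = 3886.0 - 1589.9 = 2296.1
Services balance = 1497.7 - 516.4 = 981.3
Trade balance (goods + services) = 2296.1 + 981.3 = 3277.4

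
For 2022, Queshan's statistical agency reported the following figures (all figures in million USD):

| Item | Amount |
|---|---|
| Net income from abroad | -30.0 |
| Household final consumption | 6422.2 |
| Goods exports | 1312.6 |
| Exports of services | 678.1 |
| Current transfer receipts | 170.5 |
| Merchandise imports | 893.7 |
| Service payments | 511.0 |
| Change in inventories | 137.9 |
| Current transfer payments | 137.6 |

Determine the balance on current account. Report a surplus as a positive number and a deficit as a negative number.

588.9

Goods balance = 1312.6 - 893.7 = 418.9
Services balance = 678.1 - 511.0 = 167.1
Trade balance (goods + services) = 418.9 + 167.1 = 586.0
Net primary income = -30.0
Net secondary income = 170.5 - 137.6 = 32.9
Current account = 586.0 + (-30.0) + 32.9 = 588.9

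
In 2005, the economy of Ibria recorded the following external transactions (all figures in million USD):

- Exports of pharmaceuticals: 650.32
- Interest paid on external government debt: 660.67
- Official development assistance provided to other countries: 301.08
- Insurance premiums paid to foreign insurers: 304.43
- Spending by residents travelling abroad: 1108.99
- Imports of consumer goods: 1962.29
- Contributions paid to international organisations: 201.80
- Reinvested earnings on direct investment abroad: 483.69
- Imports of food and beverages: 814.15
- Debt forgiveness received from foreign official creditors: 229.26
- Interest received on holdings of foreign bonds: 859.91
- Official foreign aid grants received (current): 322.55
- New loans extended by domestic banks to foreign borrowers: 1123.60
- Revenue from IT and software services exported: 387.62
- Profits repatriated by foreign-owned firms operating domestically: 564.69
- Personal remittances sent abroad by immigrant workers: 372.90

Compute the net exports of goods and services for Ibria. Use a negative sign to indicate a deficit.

-3151.92

Goods: -1962.29 - 814.15 + 650.32 = -2126.12
Services: -304.43 - 1108.99 + 387.62 = -1025.80
Trade balance = -2126.12 + (-1025.80) = -3151.92
(Excluded from the trade balance — primary income: interest paid on external government debt 660.67, reinvested earnings on direct investment abroad 483.69, interest received on holdings of foreign bonds 859.91, profits repatriated by foreign-owned firms operating domestically 564.69; secondary income: official development assistance provided to other countries 301.08, contributions paid to international organisations 201.80, official foreign aid grants received (current) 322.55, personal remittances sent abroad by immigrant workers 372.90; capital account: debt forgiveness received from foreign official creditors 229.26; financial account: new loans extended by domestic banks to foreign borrowers 1123.60.)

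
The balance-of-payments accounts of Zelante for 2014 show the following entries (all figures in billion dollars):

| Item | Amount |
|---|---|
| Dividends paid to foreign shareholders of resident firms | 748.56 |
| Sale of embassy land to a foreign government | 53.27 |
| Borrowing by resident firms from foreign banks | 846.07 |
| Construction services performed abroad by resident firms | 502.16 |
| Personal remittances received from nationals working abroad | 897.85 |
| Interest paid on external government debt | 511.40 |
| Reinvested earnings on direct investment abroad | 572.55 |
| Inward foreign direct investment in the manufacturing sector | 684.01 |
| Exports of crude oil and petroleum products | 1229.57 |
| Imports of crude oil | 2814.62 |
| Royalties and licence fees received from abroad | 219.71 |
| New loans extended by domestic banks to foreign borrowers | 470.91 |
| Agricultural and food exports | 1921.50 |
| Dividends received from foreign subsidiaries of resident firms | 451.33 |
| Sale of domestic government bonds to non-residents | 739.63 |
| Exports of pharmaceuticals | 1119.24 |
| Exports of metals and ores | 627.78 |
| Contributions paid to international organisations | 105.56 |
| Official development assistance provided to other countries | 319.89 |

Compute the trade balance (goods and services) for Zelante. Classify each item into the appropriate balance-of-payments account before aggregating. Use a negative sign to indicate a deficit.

Goods: -2814.62 + 1119.24 + 627.78 + 1229.57 + 1921.50 = 2083.47
Services: 219.71 + 502.16 = 721.87
Trade balance = 2083.47 + 721.87 = 2805.34
(Excluded from the trade balance — primary income: dividends paid to foreign shareholders of resident firms 748.56, interest paid on external government debt 511.40, reinvested earnings on direct investment abroad 572.55, dividends received from foreign subsidiaries of resident firms 451.33; capital account: sale of embassy land to a foreign government 53.27; financial account: borrowing by resident firms from foreign banks 846.07, inward foreign direct investment in the manufacturing sector 684.01, new loans extended by domestic banks to foreign borrowers 470.91, sale of domestic government bonds to non-residents 739.63; secondary income: personal remittances received from nationals working abroad 897.85, contributions paid to international organisations 105.56, official development assistance provided to other countries 319.89.)

2805.34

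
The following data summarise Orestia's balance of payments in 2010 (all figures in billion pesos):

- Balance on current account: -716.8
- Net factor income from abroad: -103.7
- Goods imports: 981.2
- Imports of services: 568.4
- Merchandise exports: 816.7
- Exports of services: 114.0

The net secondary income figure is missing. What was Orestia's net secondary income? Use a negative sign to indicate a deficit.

Current account = goods balance + services balance + net primary income + net secondary income
Sum of the known components = -722.6
Net secondary income = CA - (known components) = -716.8 - (-722.6) = 5.8

5.8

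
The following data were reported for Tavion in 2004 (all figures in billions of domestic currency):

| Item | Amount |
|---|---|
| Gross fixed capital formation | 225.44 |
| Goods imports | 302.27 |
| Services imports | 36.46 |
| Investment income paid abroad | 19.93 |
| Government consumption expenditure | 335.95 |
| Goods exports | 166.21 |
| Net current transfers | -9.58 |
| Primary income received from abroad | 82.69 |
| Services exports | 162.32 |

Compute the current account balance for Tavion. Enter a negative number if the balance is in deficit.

Goods balance = 166.21 - 302.27 = -136.06
Services balance = 162.32 - 36.46 = 125.86
Trade balance (goods + services) = -136.06 + 125.86 = -10.20
Net primary income = 82.69 - 19.93 = 62.76
Net secondary income = -9.58
Current account = -10.20 + 62.76 + (-9.58) = 42.98

42.98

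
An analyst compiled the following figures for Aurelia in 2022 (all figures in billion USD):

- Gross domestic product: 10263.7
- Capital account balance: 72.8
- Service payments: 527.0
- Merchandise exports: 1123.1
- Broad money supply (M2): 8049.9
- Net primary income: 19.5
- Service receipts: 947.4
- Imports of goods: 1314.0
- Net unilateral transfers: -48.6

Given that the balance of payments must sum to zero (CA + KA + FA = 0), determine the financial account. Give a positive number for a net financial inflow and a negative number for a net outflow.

-273.2

Goods balance = 1123.1 - 1314.0 = -190.9
Services balance = 947.4 - 527.0 = 420.4
Trade balance (goods + services) = -190.9 + 420.4 = 229.5
Net primary income = 19.5
Net secondary income = -48.6
Current account = 229.5 + 19.5 + (-48.6) = 200.4
Financial account = -(200.4 + 72.8) = -273.2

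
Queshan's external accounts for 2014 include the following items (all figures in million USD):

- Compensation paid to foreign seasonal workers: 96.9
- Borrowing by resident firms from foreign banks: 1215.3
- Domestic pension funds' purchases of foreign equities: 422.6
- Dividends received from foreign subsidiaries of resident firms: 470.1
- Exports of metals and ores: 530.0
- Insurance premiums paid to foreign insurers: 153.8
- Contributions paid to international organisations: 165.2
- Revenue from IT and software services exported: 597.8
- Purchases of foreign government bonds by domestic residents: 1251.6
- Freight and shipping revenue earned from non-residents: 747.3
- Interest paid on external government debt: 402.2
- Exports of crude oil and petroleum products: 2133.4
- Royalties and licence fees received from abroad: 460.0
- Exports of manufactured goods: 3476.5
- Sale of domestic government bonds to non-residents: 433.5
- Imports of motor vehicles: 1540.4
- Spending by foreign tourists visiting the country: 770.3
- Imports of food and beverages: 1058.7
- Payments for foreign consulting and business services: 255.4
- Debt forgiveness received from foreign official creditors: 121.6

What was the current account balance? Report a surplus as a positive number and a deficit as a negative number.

Goods: 530.0 + 3476.5 - 1058.7 - 1540.4 + 2133.4 = 3540.8
Services: -255.4 + 747.3 - 153.8 + 770.3 + 460.0 + 597.8 = 2166.2
Primary income: 470.1 - 402.2 - 96.9 = -29.0
Secondary income: -165.2
Current account = 3540.8 + 2166.2 + (-29.0) + (-165.2) = 5512.8
(Excluded from the current account — financial account: borrowing by resident firms from foreign banks 1215.3, domestic pension funds' purchases of foreign equities 422.6, purchases of foreign government bonds by domestic residents 1251.6, sale of domestic government bonds to non-residents 433.5; capital account: debt forgiveness received from foreign official creditors 121.6.)

5512.8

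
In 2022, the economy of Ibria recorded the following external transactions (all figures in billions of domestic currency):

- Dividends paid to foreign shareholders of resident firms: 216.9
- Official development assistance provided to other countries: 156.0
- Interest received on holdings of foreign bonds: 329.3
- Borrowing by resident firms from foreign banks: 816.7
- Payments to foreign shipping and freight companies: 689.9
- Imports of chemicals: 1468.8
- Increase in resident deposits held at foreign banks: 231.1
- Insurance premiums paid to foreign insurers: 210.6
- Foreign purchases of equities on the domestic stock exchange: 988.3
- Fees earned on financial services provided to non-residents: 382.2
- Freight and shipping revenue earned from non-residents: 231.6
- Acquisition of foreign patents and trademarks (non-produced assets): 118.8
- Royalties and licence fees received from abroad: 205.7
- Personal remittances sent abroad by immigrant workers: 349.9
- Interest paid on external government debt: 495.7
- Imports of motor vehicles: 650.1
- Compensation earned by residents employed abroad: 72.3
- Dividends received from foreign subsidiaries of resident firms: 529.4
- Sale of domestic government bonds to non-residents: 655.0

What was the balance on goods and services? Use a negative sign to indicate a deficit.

Goods: -650.1 - 1468.8 = -2118.9
Services: 205.7 - 210.6 + 382.2 + 231.6 - 689.9 = -81.0
Trade balance = -2118.9 + (-81.0) = -2199.9
(Excluded from the trade balance — primary income: dividends paid to foreign shareholders of resident firms 216.9, interest received on holdings of foreign bonds 329.3, interest paid on external government debt 495.7, compensation earned by residents employed abroad 72.3, dividends received from foreign subsidiaries of resident firms 529.4; secondary income: official development assistance provided to other countries 156.0, personal remittances sent abroad by immigrant workers 349.9; financial account: borrowing by resident firms from foreign banks 816.7, increase in resident deposits held at foreign banks 231.1, foreign purchases of equities on the domestic stock exchange 988.3, sale of domestic government bonds to non-residents 655.0; capital account: acquisition of foreign patents and trademarks (non-produced assets) 118.8.)

-2199.9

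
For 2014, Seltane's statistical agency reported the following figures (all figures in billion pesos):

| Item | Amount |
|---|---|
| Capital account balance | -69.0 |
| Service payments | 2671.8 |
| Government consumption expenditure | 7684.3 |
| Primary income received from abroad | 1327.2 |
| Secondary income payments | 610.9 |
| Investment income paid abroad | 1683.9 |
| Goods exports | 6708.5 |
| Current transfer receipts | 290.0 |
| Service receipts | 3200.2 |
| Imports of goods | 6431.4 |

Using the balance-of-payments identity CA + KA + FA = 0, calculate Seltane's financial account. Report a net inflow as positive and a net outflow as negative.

-58.9

Goods balance = 6708.5 - 6431.4 = 277.1
Services balance = 3200.2 - 2671.8 = 528.4
Trade balance (goods + services) = 277.1 + 528.4 = 805.5
Net primary income = 1327.2 - 1683.9 = -356.7
Net secondary income = 290.0 - 610.9 = -320.9
Current account = 805.5 + (-356.7) + (-320.9) = 127.9
Financial account = -(127.9 + (-69.0)) = -58.9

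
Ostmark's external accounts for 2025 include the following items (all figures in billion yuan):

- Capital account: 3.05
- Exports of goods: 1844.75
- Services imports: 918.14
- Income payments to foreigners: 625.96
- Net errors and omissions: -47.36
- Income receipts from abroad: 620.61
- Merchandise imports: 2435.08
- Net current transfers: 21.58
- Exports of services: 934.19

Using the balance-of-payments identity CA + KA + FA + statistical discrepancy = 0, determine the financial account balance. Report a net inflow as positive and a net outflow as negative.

602.36

Goods balance = 1844.75 - 2435.08 = -590.33
Services balance = 934.19 - 918.14 = 16.05
Trade balance (goods + services) = -590.33 + 16.05 = -574.28
Net primary income = 620.61 - 625.96 = -5.35
Net secondary income = 21.58
Current account = -574.28 + (-5.35) + 21.58 = -558.05
Financial account = -(-558.05 + 3.05 + (-47.36)) = 602.36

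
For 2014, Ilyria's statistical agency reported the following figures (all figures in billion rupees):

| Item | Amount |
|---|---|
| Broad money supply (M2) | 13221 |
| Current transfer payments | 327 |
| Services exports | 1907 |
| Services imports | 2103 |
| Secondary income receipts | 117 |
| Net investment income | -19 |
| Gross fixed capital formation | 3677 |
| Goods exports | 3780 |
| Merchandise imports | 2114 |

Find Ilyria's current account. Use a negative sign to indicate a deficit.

Goods balance = 3780 - 2114 = 1666
Services balance = 1907 - 2103 = -196
Trade balance (goods + services) = 1666 + (-196) = 1470
Net primary income = -19
Net secondary income = 117 - 327 = -210
Current account = 1470 + (-19) + (-210) = 1241

1241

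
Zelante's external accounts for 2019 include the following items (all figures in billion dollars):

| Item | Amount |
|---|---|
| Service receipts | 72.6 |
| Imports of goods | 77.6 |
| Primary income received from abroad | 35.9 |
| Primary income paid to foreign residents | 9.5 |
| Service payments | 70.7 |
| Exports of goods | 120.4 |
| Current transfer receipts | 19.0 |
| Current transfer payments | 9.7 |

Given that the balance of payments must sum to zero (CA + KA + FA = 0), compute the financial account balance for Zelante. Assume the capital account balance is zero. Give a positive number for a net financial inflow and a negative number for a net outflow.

Goods balance = 120.4 - 77.6 = 42.8
Services balance = 72.6 - 70.7 = 1.9
Trade balance (goods + services) = 42.8 + 1.9 = 44.7
Net primary income = 35.9 - 9.5 = 26.4
Net secondary income = 19.0 - 9.7 = 9.3
Current account = 44.7 + 26.4 + 9.3 = 80.4
Financial account = -(80.4) = -80.4

-80.4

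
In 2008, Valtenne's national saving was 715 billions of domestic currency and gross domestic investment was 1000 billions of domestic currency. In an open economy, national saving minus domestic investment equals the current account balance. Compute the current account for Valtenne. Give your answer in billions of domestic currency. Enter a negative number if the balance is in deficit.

CA = S - I = 715 - 1000 = -285

-285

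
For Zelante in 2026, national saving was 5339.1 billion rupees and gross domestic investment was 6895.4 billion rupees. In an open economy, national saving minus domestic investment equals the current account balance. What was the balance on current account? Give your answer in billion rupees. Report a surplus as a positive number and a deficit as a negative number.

S - I = CA (net lending to the rest of the world).
CA = S - I = 5339.1 - 6895.4 = -1556.3

-1556.3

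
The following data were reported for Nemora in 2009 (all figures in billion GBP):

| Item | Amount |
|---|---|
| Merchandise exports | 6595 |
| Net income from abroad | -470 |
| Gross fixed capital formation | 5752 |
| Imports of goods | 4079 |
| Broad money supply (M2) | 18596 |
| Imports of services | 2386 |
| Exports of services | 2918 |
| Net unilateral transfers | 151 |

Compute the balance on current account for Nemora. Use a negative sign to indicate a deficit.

2729

Goods balance = 6595 - 4079 = 2516
Services balance = 2918 - 2386 = 532
Trade balance (goods + services) = 2516 + 532 = 3048
Net primary income = -470
Net secondary income = 151
Current account = 3048 + (-470) + 151 = 2729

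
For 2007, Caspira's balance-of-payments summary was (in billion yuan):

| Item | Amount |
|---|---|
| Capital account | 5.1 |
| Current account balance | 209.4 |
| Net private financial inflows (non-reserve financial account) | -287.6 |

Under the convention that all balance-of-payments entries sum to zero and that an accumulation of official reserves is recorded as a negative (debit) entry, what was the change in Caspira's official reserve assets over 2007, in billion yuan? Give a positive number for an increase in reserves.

-73.1

Official reserve transactions balance = -(209.4 + 5.1 + (-287.6)) = 73.1
An accumulation of reserves is recorded as a debit (negative entry), so the change in the stock of reserves is the negative of that balance.
Change in official reserves = -(73.1) = -73.1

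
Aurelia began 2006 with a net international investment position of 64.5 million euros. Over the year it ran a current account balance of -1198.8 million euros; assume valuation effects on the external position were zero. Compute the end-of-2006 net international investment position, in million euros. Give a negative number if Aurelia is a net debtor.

-1134.3

With no valuation effects, change in NIIP = current account = -1198.8
End-of-year NIIP = 64.5 + (-1198.8) = -1134.3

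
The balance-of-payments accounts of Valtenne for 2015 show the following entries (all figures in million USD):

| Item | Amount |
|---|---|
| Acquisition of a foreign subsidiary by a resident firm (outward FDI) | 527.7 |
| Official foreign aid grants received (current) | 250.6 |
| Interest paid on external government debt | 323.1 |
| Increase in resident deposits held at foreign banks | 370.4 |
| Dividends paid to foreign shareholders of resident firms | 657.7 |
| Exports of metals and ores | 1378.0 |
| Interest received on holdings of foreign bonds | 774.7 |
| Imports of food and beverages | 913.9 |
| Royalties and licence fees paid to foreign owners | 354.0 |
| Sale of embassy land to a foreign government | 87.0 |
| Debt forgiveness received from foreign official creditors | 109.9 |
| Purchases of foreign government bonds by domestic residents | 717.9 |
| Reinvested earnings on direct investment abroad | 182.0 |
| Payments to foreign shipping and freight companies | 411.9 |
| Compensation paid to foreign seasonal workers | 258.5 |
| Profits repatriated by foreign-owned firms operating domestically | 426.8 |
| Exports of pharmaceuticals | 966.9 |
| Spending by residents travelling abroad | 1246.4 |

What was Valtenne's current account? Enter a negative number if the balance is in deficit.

Goods: 1378.0 + 966.9 - 913.9 = 1431.0
Services: -354.0 - 411.9 - 1246.4 = -2012.3
Primary income: -258.5 - 323.1 + 774.7 + 182.0 - 657.7 - 426.8 = -709.4
Secondary income: 250.6
Current account = 1431.0 + (-2012.3) + (-709.4) + 250.6 = -1040.1
(Excluded from the current account — financial account: acquisition of a foreign subsidiary by a resident firm (outward FDI) 527.7, increase in resident deposits held at foreign banks 370.4, purchases of foreign government bonds by domestic residents 717.9; capital account: sale of embassy land to a foreign government 87.0, debt forgiveness received from foreign official creditors 109.9.)

-1040.1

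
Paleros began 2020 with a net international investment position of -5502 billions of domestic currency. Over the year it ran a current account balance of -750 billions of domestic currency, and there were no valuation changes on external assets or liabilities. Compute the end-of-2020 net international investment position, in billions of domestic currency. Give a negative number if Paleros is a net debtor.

-6252

With no valuation effects, change in NIIP = current account = -750
End-of-year NIIP = -5502 + (-750) = -6252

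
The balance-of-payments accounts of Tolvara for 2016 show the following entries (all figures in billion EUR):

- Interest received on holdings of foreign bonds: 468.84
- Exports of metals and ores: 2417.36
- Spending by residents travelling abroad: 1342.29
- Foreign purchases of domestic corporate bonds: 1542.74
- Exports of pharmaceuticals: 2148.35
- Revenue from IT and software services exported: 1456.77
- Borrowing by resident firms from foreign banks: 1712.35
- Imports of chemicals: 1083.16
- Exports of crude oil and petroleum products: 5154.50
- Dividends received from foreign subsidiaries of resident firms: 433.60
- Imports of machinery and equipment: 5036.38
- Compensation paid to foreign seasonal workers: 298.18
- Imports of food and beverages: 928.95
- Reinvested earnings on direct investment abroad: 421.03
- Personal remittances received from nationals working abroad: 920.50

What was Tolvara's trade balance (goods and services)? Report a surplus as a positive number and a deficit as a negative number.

Goods: 5154.50 - 5036.38 - 1083.16 - 928.95 + 2417.36 + 2148.35 = 2671.72
Services: -1342.29 + 1456.77 = 114.48
Trade balance = 2671.72 + 114.48 = 2786.20
(Excluded from the trade balance — primary income: interest received on holdings of foreign bonds 468.84, dividends received from foreign subsidiaries of resident firms 433.60, compensation paid to foreign seasonal workers 298.18, reinvested earnings on direct investment abroad 421.03; financial account: foreign purchases of domestic corporate bonds 1542.74, borrowing by resident firms from foreign banks 1712.35; secondary income: personal remittances received from nationals working abroad 920.50.)

2786.20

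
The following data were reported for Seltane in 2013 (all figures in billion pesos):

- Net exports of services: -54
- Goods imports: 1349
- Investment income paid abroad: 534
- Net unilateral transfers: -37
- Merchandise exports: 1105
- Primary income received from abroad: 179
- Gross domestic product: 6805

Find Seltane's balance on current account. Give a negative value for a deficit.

-690

Goods balance = 1105 - 1349 = -244
Services balance = -54
Trade balance (goods + services) = -244 + (-54) = -298
Net primary income = 179 - 534 = -355
Net secondary income = -37
Current account = -298 + (-355) + (-37) = -690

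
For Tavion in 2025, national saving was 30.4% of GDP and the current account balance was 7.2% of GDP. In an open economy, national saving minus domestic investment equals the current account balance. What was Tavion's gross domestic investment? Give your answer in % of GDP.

23.2

S - I = CA (net lending to the rest of the world).
I = S - CA = 30.4 - 7.2 = 23.2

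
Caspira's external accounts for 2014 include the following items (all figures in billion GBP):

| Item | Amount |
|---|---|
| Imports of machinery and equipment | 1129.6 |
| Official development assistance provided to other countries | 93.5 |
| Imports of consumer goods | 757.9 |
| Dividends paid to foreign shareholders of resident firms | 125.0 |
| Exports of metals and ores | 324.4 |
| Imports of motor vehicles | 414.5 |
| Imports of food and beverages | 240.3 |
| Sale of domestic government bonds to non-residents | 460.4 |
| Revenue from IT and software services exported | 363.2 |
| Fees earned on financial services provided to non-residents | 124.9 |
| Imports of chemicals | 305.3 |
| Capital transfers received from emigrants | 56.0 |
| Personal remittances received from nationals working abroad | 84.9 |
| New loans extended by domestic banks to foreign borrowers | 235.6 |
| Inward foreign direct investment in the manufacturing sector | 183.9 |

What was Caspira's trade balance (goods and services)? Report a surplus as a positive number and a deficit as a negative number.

Goods: -1129.6 - 240.3 - 757.9 + 324.4 - 305.3 - 414.5 = -2523.2
Services: 363.2 + 124.9 = 488.1
Trade balance = -2523.2 + 488.1 = -2035.1
(Excluded from the trade balance — secondary income: official development assistance provided to other countries 93.5, personal remittances received from nationals working abroad 84.9; primary income: dividends paid to foreign shareholders of resident firms 125.0; financial account: sale of domestic government bonds to non-residents 460.4, new loans extended by domestic banks to foreign borrowers 235.6, inward foreign direct investment in the manufacturing sector 183.9; capital account: capital transfers received from emigrants 56.0.)

-2035.1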